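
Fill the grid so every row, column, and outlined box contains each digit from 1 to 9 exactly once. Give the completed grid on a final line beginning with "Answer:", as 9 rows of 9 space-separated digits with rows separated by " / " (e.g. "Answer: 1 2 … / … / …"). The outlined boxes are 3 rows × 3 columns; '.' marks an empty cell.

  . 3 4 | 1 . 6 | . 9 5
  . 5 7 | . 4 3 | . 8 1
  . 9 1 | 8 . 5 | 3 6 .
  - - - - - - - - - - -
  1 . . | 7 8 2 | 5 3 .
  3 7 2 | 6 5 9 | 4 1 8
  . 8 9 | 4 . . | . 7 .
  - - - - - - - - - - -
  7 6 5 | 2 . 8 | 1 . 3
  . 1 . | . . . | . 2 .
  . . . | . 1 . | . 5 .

Step 1. [r3c1∈{2}] r3c1 has the single candidate 2, so r3c1=2.
Step 2. [r8c5∈{3,6,7,9}] in col 5, 6 fits only at r8c5 ⇒ r8c5=6.
Step 3. [r3c9∈{4,7}] 4 has one home in row 3: r3c9 ⇒ r3c9=4.
Step 4. [r1c7∈{2,7}] in box 3, 7 fits only at r1c7. So r1c7=7.
Step 5. [r4c9∈{6,9}] 9 has one home in row 4: r4c9. So r4c9=9.
Step 6. [r6c9∈{2,6}] 2 has one home in col 9: r6c9. So r6c9=2.
Step 7. [r9c9∈{6,7}] in col 9, 6 fits only at r9c9. So r9c9=6.
Step 8. [r9c6∈{4,7}] in row 9, 7 fits only at r9c6. So r9c6=7.
Step 9. [r8c4∈{3,5,9}] 5 has one home in row 8: r8c4, so r8c4=5.
Step 10. [r1c1∈{8}] r1c1 has the single candidate 8 ⇒ r1c1=8.
Step 11. [r8c3∈{3,8}] in row 8, 3 fits only at r8c3 ⇒ r8c3=3.
Step 12. [r8c7∈{8,9}] row 8 places 8 nowhere but r8c7 ⇒ r8c7=8.
Step 13. [r9c7∈{9}] r9c7's peers cover all but 9. So r9c7=9.
Step 14. [r9c1∈{4}] nothing but 4 survives at r9c1 ⇒ r9c1=4.
Step 15. [r2c1∈{6}] r2c1 has the single candidate 6, so r2c1=6.
Step 16. [r9c3∈{8}] only 8 remains possible at r9c3. So r9c3=8.
Step 17. [r8c6∈{4}] nothing but 4 survives at r8c6. So r8c6=4.
Step 18. [r2c4∈{9}] nothing but 9 survives at r2c4, so r2c4=9.
Step 19. [r2c7∈{2}] nothing but 2 survives at r2c7. So r2c7=2.
Step 20. [r1c5∈{2}] r1c5 is down to just 2 ⇒ r1c5=2.
Step 21. [r7c8∈{4}] only 4 remains possible at r7c8 ⇒ r7c8=4.
Step 22. [r4c3∈{6}] r4c3 has the single candidate 6 ⇒ r4c3=6.
Step 23. [r8c9∈{7}] r8c9 is down to just 7 ⇒ r8c9=7.
Step 24. [r3c5∈{7}] only 7 remains possible at r3c5, so r3c5=7.
Step 25. [r7c5∈{9}] nothing but 9 survives at r7c5, so r7c5=9.
Step 26. [r4c2∈{4}] r4c2 has the single candidate 4, so r4c2=4.
Step 27. [r6c6∈{1}] r6c6's peers cover all but 1 ⇒ r6c6=1.
Step 28. [r8c1∈{9}] r8c1 is down to just 9 ⇒ r8c1=9.
Step 29. [r9c2∈{2}] r9c2 has the single candidate 2, so r9c2=2.
Step 30. [r6c5∈{3}] r6c5 is down to just 3, so r6c5=3.
Step 31. [r9c4∈{3}] r9c4 is down to just 3. So r9c4=3.
Step 32. [r6c1∈{5}] r6c1's peers cover all but 5, so r6c1=5.
Step 33. [r6c7∈{6}] r6c7 has the single candidate 6. So r6c7=6.

Answer: 8 3 4 1 2 6 7 9 5 / 6 5 7 9 4 3 2 8 1 / 2 9 1 8 7 5 3 6 4 / 1 4 6 7 8 2 5 3 9 / 3 7 2 6 5 9 4 1 8 / 5 8 9 4 3 1 6 7 2 / 7 6 5 2 9 8 1 4 3 / 9 1 3 5 6 4 8 2 7 / 4 2 8 3 1 7 9 5 6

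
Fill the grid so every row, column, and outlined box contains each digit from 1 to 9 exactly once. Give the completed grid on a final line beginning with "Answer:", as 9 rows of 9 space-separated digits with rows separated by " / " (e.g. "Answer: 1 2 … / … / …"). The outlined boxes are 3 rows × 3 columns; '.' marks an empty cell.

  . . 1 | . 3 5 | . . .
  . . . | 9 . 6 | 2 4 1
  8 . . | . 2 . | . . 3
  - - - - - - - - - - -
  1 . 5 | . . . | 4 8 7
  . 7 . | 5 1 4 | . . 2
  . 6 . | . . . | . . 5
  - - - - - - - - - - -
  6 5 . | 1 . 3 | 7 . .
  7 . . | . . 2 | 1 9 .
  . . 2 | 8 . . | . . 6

Step 1. [r4c6∈{9}] nothing but 9 survives at r4c6 ⇒ r4c6=9.
Step 2. [r8c2∈{3,4,8}] col 2 places 8 nowhere but r8c2 ⇒ r8c2=8.
Step 3. [r8c3∈{3,4}] in row 8, 3 fits only at r8c3, so r8c3=3.
Step 4. [r1c9∈{8,9}] col 9 places 9 nowhere but r1c9 ⇒ r1c9=9.
Step 5. [r3c3∈{4,6,7,9}] 6 has one home in col 3: r3c3, so r3c3=6.
Step 6. [r8c9∈{4}] nothing but 4 survives at r8c9, so r8c9=4.
Step 7. [r6c6∈{7,8}] r6c6 is the only open cell in col 6 admitting 8 ⇒ r6c6=8.
Step 8. [r6c5∈{7}] only 7 remains possible at r6c5 ⇒ r6c5=7.
Step 9. [r8c5∈{5,6}] in row 8, 5 fits only at r8c5 ⇒ r8c5=5.
Step 10. [r2c2∈{3}] only 3 remains possible at r2c2, so r2c2=3.
Step 11. [r4c2∈{2}] r4c2's peers cover all but 2, so r4c2=2.
Step 12. [r1c2∈{4}] only 4 remains possible at r1c2 ⇒ r1c2=4.
Step 13. [r1c4∈{7}] only 7 remains possible at r1c4. So r1c4=7.
Step 14. [r3c7∈{5}] r3c7 is down to just 5. So r3c7=5.
Step 15. [r9c7∈{3}] r9c7's peers cover all but 3, so r9c7=3.
Step 16. [r6c7∈{9}] r6c7 has the single candidate 9. So r6c7=9.
Step 17. [r6c3∈{4}] only 4 remains possible at r6c3, so r6c3=4.
Step 18. [r7c3∈{9}] r7c3 is down to just 9. So r7c3=9.
Step 19. [r6c1∈{3}] r6c1 has the single candidate 3. So r6c1=3.
Step 20. [r5c7∈{6}] r5c7 has the single candidate 6 ⇒ r5c7=6.
Step 21. [r8c4∈{6}] r8c4 is down to just 6 ⇒ r8c4=6.
Step 22. [r9c5∈{4,9}] in row 9, 9 fits only at r9c5. So r9c5=9.
Step 23. [r4c4∈{3}] r4c4's peers cover all but 3. So r4c4=3.
Step 24. [r1c7∈{8}] r1c7's peers cover all but 8. So r1c7=8.
Step 25. [r2c3∈{7}] only 7 remains possible at r2c3 ⇒ r2c3=7.
Step 26. [r3c2∈{9}] r3c2 has the single candidate 9. So r3c2=9.
Step 27. [r9c6∈{7}] nothing but 7 survives at r9c6. So r9c6=7.
Step 28. [r7c5∈{4}] r7c5's peers cover all but 4. So r7c5=4.
Step 29. [r5c8∈{3}] only 3 remains possible at r5c8 ⇒ r5c8=3.
Step 30. [r2c5∈{8}] r2c5 is down to just 8, so r2c5=8.
Step 31. [r2c1∈{5}] r2c1 has the single candidate 5 ⇒ r2c1=5.
Step 32. [r3c6∈{1}] r3c6 is down to just 1, so r3c6=1.
Step 33. [r4c5∈{6}] r4c5's peers cover all but 6. So r4c5=6.
Step 34. [r3c8∈{7}] r3c8 is down to just 7 ⇒ r3c8=7.
Step 35. [r3c4∈{4}] only 4 remains possible at r3c4 ⇒ r3c4=4.
Step 36. [r5c3∈{8}] r5c3 has the single candidate 8 ⇒ r5c3=8.
Step 37. [r5c1∈{9}] r5c1 is down to just 9. So r5c1=9.
Step 38. [r9c8∈{5}] r9c8 is down to just 5, so r9c8=5.
Step 39. [r9c2∈{1}] only 1 remains possible at r9c2 ⇒ r9c2=1.
Step 40. [r7c9∈{8}] r7c9 has the single candidate 8. So r7c9=8.
Step 41. [r1c1∈{2}] only 2 remains possible at r1c1, so r1c1=2.
Step 42. [r7c8∈{2}] only 2 remains possible at r7c8 ⇒ r7c8=2.
Step 43. [r6c8∈{1}] nothing but 1 survives at r6c8. So r6c8=1.
Step 44. [r9c1∈{4}] only 4 remains possible at r9c1 ⇒ r9c1=4.
Step 45. [r6c4∈{2}] only 2 remains possible at r6c4 ⇒ r6c4=2.
Step 46. [r1c8∈{6}] nothing but 6 survives at r1c8, so r1c8=6.

Answer: 2 4 1 7 3 5 8 6 9 / 5 3 7 9 8 6 2 4 1 / 8 9 6 4 2 1 5 7 3 / 1 2 5 3 6 9 4 8 7 / 9 7 8 5 1 4 6 3 2 / 3 6 4 2 7 8 9 1 5 / 6 5 9 1 4 3 7 2 8 / 7 8 3 6 5 2 1 9 4 / 4 1 2 8 9 7 3 5 6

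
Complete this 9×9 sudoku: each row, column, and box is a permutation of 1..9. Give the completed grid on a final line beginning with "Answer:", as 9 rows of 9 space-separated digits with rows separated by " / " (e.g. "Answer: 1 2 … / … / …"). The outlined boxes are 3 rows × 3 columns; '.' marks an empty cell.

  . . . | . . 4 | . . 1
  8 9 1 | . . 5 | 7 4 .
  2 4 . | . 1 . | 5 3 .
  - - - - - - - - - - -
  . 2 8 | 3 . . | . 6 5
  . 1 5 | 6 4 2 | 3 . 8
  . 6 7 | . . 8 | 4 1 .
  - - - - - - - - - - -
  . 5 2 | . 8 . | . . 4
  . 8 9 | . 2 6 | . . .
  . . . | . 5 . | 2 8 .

Step 1. [r4c7∈{9}] r4c7 has the single candidate 9 ⇒ r4c7=9.
Step 2. [r6c1∈{3,9}] 3 has one home in row 6: r6c1, so r6c1=3.
Step 3. [r9c3∈{3,4,6}] across col 3, 4 lands solely at r9c3. So r9c3=4.
Step 4. [r9c2∈{3,7}] box 7 places 3 nowhere but r9c2, so r9c2=3.
Step 5. [r1c8∈{2,9}] 2 has one home in col 8: r1c8 ⇒ r1c8=2.
Step 6. [r3c9∈{6,9}] box 3 places 9 nowhere but r3c9. So r3c9=9.
Step 7. [r3c6∈{7}] only 7 remains possible at r3c6 ⇒ r3c6=7.
Step 8. [r8c7∈{1}] only 1 remains possible at r8c7, so r8c7=1.
Step 9. [r8c1∈{7}] r8c1 has the single candidate 7 ⇒ r8c1=7.
Step 10. [r7c7∈{6}] nothing but 6 survives at r7c7. So r7c7=6.
Step 11. [r7c1∈{1}] r7c1 has the single candidate 1, so r7c1=1.
Step 12. [r7c8∈{7,9}] 9 has one home in col 8: r7c8, so r7c8=9.
Step 13. [r9c4∈{1,7,9}] across col 4, 1 lands solely at r9c4 ⇒ r9c4=1.
Step 14. [r2c5∈{3,6}] 3 has one home in row 2: r2c5 ⇒ r2c5=3.
Step 15. [r1c5∈{6,9}] col 5 places 6 nowhere but r1c5. So r1c5=6.
Step 16. [r1c4∈{8,9}] across row 1, 9 lands solely at r1c4 ⇒ r1c4=9.
Step 17. [r7c6∈{3}] nothing but 3 survives at r7c6. So r7c6=3.
Step 18. [r2c4∈{2}] nothing but 2 survives at r2c4. So r2c4=2.
Step 19. [r8c8∈{5}] only 5 remains possible at r8c8 ⇒ r8c8=5.
Step 20. [r7c4∈{7}] nothing but 7 survives at r7c4 ⇒ r7c4=7.
Step 21. [r3c4∈{8}] r3c4 has the single candidate 8. So r3c4=8.
Step 22. [r8c9∈{3}] only 3 remains possible at r8c9. So r8c9=3.
Step 23. [r9c6∈{9}] r9c6 is down to just 9. So r9c6=9.
Step 24. [r6c5∈{9}] nothing but 9 survives at r6c5, so r6c5=9.
Step 25. [r8c4∈{4}] r8c4 is down to just 4, so r8c4=4.
Step 26. [r1c1∈{5}] only 5 remains possible at r1c1. So r1c1=5.
Step 27. [r9c1∈{6}] r9c1 is down to just 6 ⇒ r9c1=6.
Step 28. [r6c4∈{5}] r6c4's peers cover all but 5. So r6c4=5.
Step 29. [r3c3∈{6}] nothing but 6 survives at r3c3. So r3c3=6.
Step 30. [r1c7∈{8}] r1c7's peers cover all but 8. So r1c7=8.
Step 31. [r4c1∈{4}] nothing but 4 survives at r4c1, so r4c1=4.
Step 32. [r5c8∈{7}] r5c8 has the single candidate 7, so r5c8=7.
Step 33. [r2c9∈{6}] nothing but 6 survives at r2c9 ⇒ r2c9=6.
Step 34. [r4c6∈{1}] only 1 remains possible at r4c6 ⇒ r4c6=1.
Step 35. [r9c9∈{7}] r9c9 is down to just 7 ⇒ r9c9=7.
Step 36. [r4c5∈{7}] only 7 remains possible at r4c5. So r4c5=7.
Step 37. [r6c9∈{2}] r6c9 is down to just 2, so r6c9=2.
Step 38. [r5c1∈{9}] r5c1's peers cover all but 9. So r5c1=9.
Step 39. [r1c2∈{7}] r1c2 has the single candidate 7 ⇒ r1c2=7.
Step 40. [r1c3∈{3}] r1c3's peers cover all but 3. So r1c3=3.

Answer: 5 7 3 9 6 4 8 2 1 / 8 9 1 2 3 5 7 4 6 / 2 4 6 8 1 7 5 3 9 / 4 2 8 3 7 1 9 6 5 / 9 1 5 6 4 2 3 7 8 / 3 6 7 5 9 8 4 1 2 / 1 5 2 7 8 3 6 9 4 / 7 8 9 4 2 6 1 5 3 / 6 3 4 1 5 9 2 8 7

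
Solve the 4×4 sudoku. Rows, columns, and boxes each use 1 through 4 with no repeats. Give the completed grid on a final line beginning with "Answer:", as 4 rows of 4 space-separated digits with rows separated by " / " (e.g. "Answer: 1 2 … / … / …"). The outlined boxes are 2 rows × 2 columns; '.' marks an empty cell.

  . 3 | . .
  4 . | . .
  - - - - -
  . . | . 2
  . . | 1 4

Step 1. [r3c3∈{3}] r3c3 is down to just 3. So r3c3=3.
Step 2. [r2c3∈{2}] only 2 remains possible at r2c3. So r2c3=2.
Step 3. [r2c2∈{1}] nothing but 1 survives at r2c2, so r2c2=1.
Step 4. [r4c2∈{2}] nothing but 2 survives at r4c2 ⇒ r4c2=2.
Step 5. [r2c4∈{3}] r2c4 has the single candidate 3, so r2c4=3.
Step 6. [r1c3∈{4}] only 4 remains possible at r1c3, so r1c3=4.
Step 7. [r4c1∈{3}] r4c1 is down to just 3 ⇒ r4c1=3.
Step 8. [r1c1∈{2}] only 2 remains possible at r1c1 ⇒ r1c1=2.
Step 9. [r3c1∈{1}] r3c1's peers cover all but 1 ⇒ r3c1=1.
Step 10. [r3c2∈{4}] r3c2 is down to just 4 ⇒ r3c2=4.
Step 11. [r1c4∈{1}] r1c4's peers cover all but 1. So r1c4=1.

Answer: 2 3 4 1 / 4 1 2 3 / 1 4 3 2 / 3 2 1 4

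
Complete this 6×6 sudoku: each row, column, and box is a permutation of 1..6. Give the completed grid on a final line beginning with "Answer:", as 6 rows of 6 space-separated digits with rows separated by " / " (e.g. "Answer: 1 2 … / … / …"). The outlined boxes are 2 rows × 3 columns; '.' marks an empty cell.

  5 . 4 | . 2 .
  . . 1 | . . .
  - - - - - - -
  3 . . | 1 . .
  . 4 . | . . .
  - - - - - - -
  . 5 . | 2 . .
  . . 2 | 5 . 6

Step 1. [r4c1∈{1,2,6}] 1 has one home in row 4: r4c1 ⇒ r4c1=1.
Step 2. [r5c3∈{3,6}] col 3 places 3 nowhere but r5c3 ⇒ r5c3=3.
Step 3. [r6c5∈{1,3,4}] row 6 places 3 nowhere but r6c5. So r6c5=3.
Step 4. [r2c4∈{3,4,6}] across col 4, 4 lands solely at r2c4 ⇒ r2c4=4.
Step 5. [r3c2∈{2,6}] r3c2 is the only open cell in box 3 admitting 2. So r3c2=2.
Step 6. [r5c1∈{4,6}] across row 5, 6 lands solely at r5c1 ⇒ r5c1=6.
Step 7. [r4c6∈{2,3,5}] in row 4, 2 fits only at r4c6 ⇒ r4c6=2.
Step 8. [r4c4∈{3,6}] row 4 places 3 nowhere but r4c4. So r4c4=3.
Step 9. [r1c6∈{1,3}] row 1 places 1 nowhere but r1c6. So r1c6=1.
Step 10. [r1c4∈{6}] only 6 remains possible at r1c4, so r1c4=6.
Step 11. [r2c5∈{5}] r2c5's peers cover all but 5. So r2c5=5.
Step 12. [r5c6∈{4}] nothing but 4 survives at r5c6. So r5c6=4.
Step 13. [r4c3∈{5,6}] in row 4, 5 fits only at r4c3. So r4c3=5.
Step 14. [r3c5∈{4,6}] across row 3, 4 lands solely at r3c5 ⇒ r3c5=4.
Step 15. [r1c2∈{3}] only 3 remains possible at r1c2. So r1c2=3.
Step 16. [r2c2∈{6}] nothing but 6 survives at r2c2. So r2c2=6.
Step 17. [r3c3∈{6}] nothing but 6 survives at r3c3. So r3c3=6.
Step 18. [r5c5∈{1}] only 1 remains possible at r5c5, so r5c5=1.
Step 19. [r4c5∈{6}] r4c5's peers cover all but 6. So r4c5=6.
Step 20. [r6c2∈{1}] r6c2 is down to just 1, so r6c2=1.
Step 21. [r6c1∈{4}] r6c1's peers cover all but 4. So r6c1=4.
Step 22. [r2c1∈{2}] r2c1's peers cover all but 2, so r2c1=2.
Step 23. [r3c6∈{5}] r3c6 has the single candidate 5. So r3c6=5.
Step 24. [r2c6∈{3}] r2c6 is down to just 3 ⇒ r2c6=3.

Answer: 5 3 4 6 2 1 / 2 6 1 4 5 3 / 3 2 6 1 4 5 / 1 4 5 3 6 2 / 6 5 3 2 1 4 / 4 1 2 5 3 6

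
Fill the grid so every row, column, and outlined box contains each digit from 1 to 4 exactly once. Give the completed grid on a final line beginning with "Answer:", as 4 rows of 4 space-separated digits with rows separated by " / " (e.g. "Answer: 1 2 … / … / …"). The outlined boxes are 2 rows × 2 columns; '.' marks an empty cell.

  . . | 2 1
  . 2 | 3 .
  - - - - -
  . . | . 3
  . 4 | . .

Step 1. [r4c1∈{1,2,3}] 3 has one home in row 4: r4c1, so r4c1=3.
Step 2. [r3c2∈{1}] r3c2 is down to just 1 ⇒ r3c2=1.
Step 3. [r2c4∈{4}] r2c4 is down to just 4. So r2c4=4.
Step 4. [r3c3∈{4}] nothing but 4 survives at r3c3. So r3c3=4.
Step 5. [r4c4∈{2}] nothing but 2 survives at r4c4, so r4c4=2.
Step 6. [r3c1∈{2}] r3c1 has the single candidate 2, so r3c1=2.
Step 7. [r1c1∈{4}] nothing but 4 survives at r1c1, so r1c1=4.
Step 8. [r1c2∈{3}] only 3 remains possible at r1c2 ⇒ r1c2=3.
Step 9. [r4c3∈{1}] r4c3 has the single candidate 1 ⇒ r4c3=1.
Step 10. [r2c1∈{1}] only 1 remains possible at r2c1 ⇒ r2c1=1.

Answer: 4 3 2 1 / 1 2 3 4 / 2 1 4 3 / 3 4 1 2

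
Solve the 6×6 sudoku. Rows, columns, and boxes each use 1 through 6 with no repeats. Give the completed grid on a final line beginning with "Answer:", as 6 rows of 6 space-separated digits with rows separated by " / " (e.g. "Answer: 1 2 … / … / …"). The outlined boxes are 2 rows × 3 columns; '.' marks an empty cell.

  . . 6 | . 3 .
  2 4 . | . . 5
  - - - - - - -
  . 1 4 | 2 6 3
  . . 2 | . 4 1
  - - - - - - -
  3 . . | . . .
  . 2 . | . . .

Step 1. [r2c5∈{1}] r2c5's peers cover all but 1, so r2c5=1.
Step 2. [r6c5∈{5}] r6c5 has the single candidate 5 ⇒ r6c5=5.
Step 3. [r6c1∈{1,4,6}] across col 1, 4 lands solely at r6c1, so r6c1=4.
Step 4. [r5c2∈{5,6}] across box 5, 6 lands solely at r5c2. So r5c2=6.
Step 5. [r3c1∈{5}] r3c1 is down to just 5. So r3c1=5.
Step 6. [r6c4∈{1,3,6}] r6c4 is the only open cell in row 6 admitting 3, so r6c4=3.
Step 7. [r5c4∈{1,4}] in col 4, 1 fits only at r5c4 ⇒ r5c4=1.
Step 8. [r1c6∈{2,4}] r1c6 is the only open cell in row 1 admitting 2. So r1c6=2.
Step 9. [r6c6∈{6}] r6c6 has the single candidate 6. So r6c6=6.
Step 10. [r4c4∈{5}] nothing but 5 survives at r4c4 ⇒ r4c4=5.
Step 11. [r5c5∈{2}] r5c5 is down to just 2, so r5c5=2.
Step 12. [r1c2∈{5}] only 5 remains possible at r1c2 ⇒ r1c2=5.
Step 13. [r2c3∈{3}] nothing but 3 survives at r2c3. So r2c3=3.
Step 14. [r1c4∈{4}] r1c4 is down to just 4 ⇒ r1c4=4.
Step 15. [r4c2∈{3}] r4c2 has the single candidate 3. So r4c2=3.
Step 16. [r5c3∈{5}] only 5 remains possible at r5c3, so r5c3=5.
Step 17. [r4c1∈{6}] only 6 remains possible at r4c1 ⇒ r4c1=6.
Step 18. [r1c1∈{1}] nothing but 1 survives at r1c1, so r1c1=1.
Step 19. [r5c6∈{4}] r5c6 is down to just 4. So r5c6=4.
Step 20. [r6c3∈{1}] only 1 remains possible at r6c3. So r6c3=1.
Step 21. [r2c4∈{6}] only 6 remains possible at r2c4, so r2c4=6.

Answer: 1 5 6 4 3 2 / 2 4 3 6 1 5 / 5 1 4 2 6 3 / 6 3 2 5 4 1 / 3 6 5 1 2 4 / 4 2 1 3 5 6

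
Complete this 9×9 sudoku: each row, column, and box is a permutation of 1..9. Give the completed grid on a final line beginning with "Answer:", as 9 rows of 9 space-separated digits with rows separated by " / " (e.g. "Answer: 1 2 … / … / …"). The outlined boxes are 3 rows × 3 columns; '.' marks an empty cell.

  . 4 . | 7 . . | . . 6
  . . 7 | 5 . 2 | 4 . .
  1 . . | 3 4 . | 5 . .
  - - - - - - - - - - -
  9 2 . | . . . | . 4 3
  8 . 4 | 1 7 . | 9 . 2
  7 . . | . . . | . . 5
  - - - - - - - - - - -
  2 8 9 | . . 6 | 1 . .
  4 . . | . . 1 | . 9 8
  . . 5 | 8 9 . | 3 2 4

Step 1. [r2c5∈{1,6,8}] box 2 places 6 nowhere but r2c5 ⇒ r2c5=6.
Step 2. [r6c8∈{1,6,8}] box 6 places 1 nowhere but r6c8. So r6c8=1.
Step 3. [r8c7∈{6,7}] in box 9, 6 fits only at r8c7 ⇒ r8c7=6.
Step 4. [r8c5∈{2,3,5}] in row 8, 5 fits only at r8c5. So r8c5=5.
Step 5. [r4c5∈{8}] r4c5 has the single candidate 8 ⇒ r4c5=8.
Step 6. [r2c1∈{3}] r2c1's peers cover all but 3, so r2c1=3.
Step 7. [r6c4∈{2,4,6,9}] across col 4, 9 lands solely at r6c4 ⇒ r6c4=9.
Step 8. [r3c3∈{2,6,8}] 2 has one home in row 3: r3c3 ⇒ r3c3=2.
Step 9. [r3c2∈{6,9}] 6 has one home in row 3: r3c2 ⇒ r3c2=6.
Step 10. [r6c2∈{3}] only 3 remains possible at r6c2, so r6c2=3.
Step 11. [r2c8∈{8}] nothing but 8 survives at r2c8 ⇒ r2c8=8.
Step 12. [r1c6∈{8,9}] r1c6 is the only open cell in row 1 admitting 9. So r1c6=9.
Step 13. [r7c9∈{7}] r7c9 has the single candidate 7 ⇒ r7c9=7.
Step 14. [r4c6∈{5}] r4c6 has the single candidate 5 ⇒ r4c6=5.
Step 15. [r4c3∈{1,6}] r4c3 is the only open cell in row 4 admitting 1. So r4c3=1.
Step 16. [r2c9∈{1,9}] row 2 places 1 nowhere but r2c9, so r2c9=1.
Step 17. [r9c2∈{1,7}] r9c2 is the only open cell in row 9 admitting 1 ⇒ r9c2=1.
Step 18. [r6c5∈{2}] r6c5 is down to just 2 ⇒ r6c5=2.
Step 19. [r8c2∈{7}] r8c2 is down to just 7, so r8c2=7.
Step 20. [r4c4∈{6}] only 6 remains possible at r4c4, so r4c4=6.
Step 21. [r5c8∈{6}] nothing but 6 survives at r5c8. So r5c8=6.
Step 22. [r3c6∈{8}] r3c6 is down to just 8 ⇒ r3c6=8.
Step 23. [r9c1∈{6}] r9c1 has the single candidate 6. So r9c1=6.
Step 24. [r7c5∈{3}] r7c5 has the single candidate 3 ⇒ r7c5=3.
Step 25. [r3c8∈{7}] r3c8's peers cover all but 7 ⇒ r3c8=7.
Step 26. [r1c8∈{3}] only 3 remains possible at r1c8. So r1c8=3.
Step 27. [r7c8∈{5}] nothing but 5 survives at r7c8, so r7c8=5.
Step 28. [r4c7∈{7}] only 7 remains possible at r4c7 ⇒ r4c7=7.
Step 29. [r8c4∈{2}] r8c4 is down to just 2 ⇒ r8c4=2.
Step 30. [r5c6∈{3}] nothing but 3 survives at r5c6, so r5c6=3.
Step 31. [r3c9∈{9}] r3c9's peers cover all but 9. So r3c9=9.
Step 32. [r6c3∈{6}] r6c3's peers cover all but 6 ⇒ r6c3=6.
Step 33. [r8c3∈{3}] r8c3 is down to just 3 ⇒ r8c3=3.
Step 34. [r7c4∈{4}] r7c4 has the single candidate 4. So r7c4=4.
Step 35. [r9c6∈{7}] r9c6 has the single candidate 7. So r9c6=7.
Step 36. [r1c3∈{8}] r1c3 is down to just 8 ⇒ r1c3=8.
Step 37. [r6c7∈{8}] r6c7 has the single candidate 8, so r6c7=8.
Step 38. [r5c2∈{5}] nothing but 5 survives at r5c2, so r5c2=5.
Step 39. [r1c7∈{2}] r1c7 has the single candidate 2, so r1c7=2.
Step 40. [r1c5∈{1}] only 1 remains possible at r1c5. So r1c5=1.
Step 41. [r1c1∈{5}] r1c1's peers cover all but 5, so r1c1=5.
Step 42. [r2c2∈{9}] nothing but 9 survives at r2c2 ⇒ r2c2=9.
Step 43. [r6c6∈{4}] r6c6's peers cover all but 4. So r6c6=4.

Answer: 5 4 8 7 1 9 2 3 6 / 3 9 7 5 6 2 4 8 1 / 1 6 2 3 4 8 5 7 9 / 9 2 1 6 8 5 7 4 3 / 8 5 4 1 7 3 9 6 2 / 7 3 6 9 2 4 8 1 5 / 2 8 9 4 3 6 1 5 7 / 4 7 3 2 5 1 6 9 8 / 6 1 5 8 9 7 3 2 4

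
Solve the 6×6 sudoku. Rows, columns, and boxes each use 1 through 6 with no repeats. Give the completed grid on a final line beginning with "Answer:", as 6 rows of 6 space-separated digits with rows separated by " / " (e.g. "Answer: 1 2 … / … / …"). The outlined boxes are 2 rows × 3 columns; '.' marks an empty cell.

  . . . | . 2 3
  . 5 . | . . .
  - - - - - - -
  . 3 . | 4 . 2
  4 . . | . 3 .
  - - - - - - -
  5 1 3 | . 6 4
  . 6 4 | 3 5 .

Step 1. [r3c5∈{1}] nothing but 1 survives at r3c5 ⇒ r3c5=1.
Step 2. [r4c3∈{1,2,5,6}] row 4 places 1 nowhere but r4c3. So r4c3=1.
Step 3. [r1c3∈{6}] only 6 remains possible at r1c3 ⇒ r1c3=6.
Step 4. [r1c1∈{1}] r1c1 is down to just 1. So r1c1=1.
Step 5. [r2c4∈{1,6}] r2c4 is the only open cell in col 4 admitting 1, so r2c4=1.
Step 6. [r4c6∈{5,6}] r4c6 is the only open cell in col 6 admitting 5. So r4c6=5.
Step 7. [r2c1∈{2,3}] row 2 places 3 nowhere but r2c1. So r2c1=3.
Step 8. [r4c2∈{2}] r4c2's peers cover all but 2. So r4c2=2.
Step 9. [r6c6∈{1}] r6c6's peers cover all but 1, so r6c6=1.
Step 10. [r1c2∈{4}] r1c2's peers cover all but 4. So r1c2=4.
Step 11. [r2c3∈{2}] r2c3's peers cover all but 2. So r2c3=2.
Step 12. [r4c4∈{6}] r4c4 has the single candidate 6, so r4c4=6.
Step 13. [r1c4∈{5}] r1c4's peers cover all but 5, so r1c4=5.
Step 14. [r3c3∈{5}] nothing but 5 survives at r3c3. So r3c3=5.
Step 15. [r6c1∈{2}] r6c1 has the single candidate 2, so r6c1=2.
Step 16. [r2c6∈{6}] nothing but 6 survives at r2c6. So r2c6=6.
Step 17. [r2c5∈{4}] r2c5 is down to just 4 ⇒ r2c5=4.
Step 18. [r3c1∈{6}] r3c1's peers cover all but 6 ⇒ r3c1=6.
Step 19. [r5c4∈{2}] only 2 remains possible at r5c4. So r5c4=2.

Answer: 1 4 6 5 2 3 / 3 5 2 1 4 6 / 6 3 5 4 1 2 / 4 2 1 6 3 5 / 5 1 3 2 6 4 / 2 6 4 3 5 1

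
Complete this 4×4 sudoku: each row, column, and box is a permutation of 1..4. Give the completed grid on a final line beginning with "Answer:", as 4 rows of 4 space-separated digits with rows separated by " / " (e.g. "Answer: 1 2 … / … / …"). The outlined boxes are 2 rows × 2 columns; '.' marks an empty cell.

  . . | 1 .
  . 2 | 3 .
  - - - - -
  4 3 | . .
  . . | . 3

Step 1. [r1c4∈{2,4}] across row 1, 2 lands solely at r1c4, so r1c4=2.
Step 2. [r4c1∈{1,2}] r4c1 is the only open cell in col 1 admitting 2 ⇒ r4c1=2.
Step 3. [r4c2∈{1}] only 1 remains possible at r4c2, so r4c2=1.
Step 4. [r3c3∈{2}] r3c3 is down to just 2 ⇒ r3c3=2.
Step 5. [r2c4∈{4}] r2c4 is down to just 4. So r2c4=4.
Step 6. [r1c1∈{3}] only 3 remains possible at r1c1. So r1c1=3.
Step 7. [r1c2∈{4}] r1c2 has the single candidate 4 ⇒ r1c2=4.
Step 8. [r4c3∈{4}] nothing but 4 survives at r4c3 ⇒ r4c3=4.
Step 9. [r3c4∈{1}] only 1 remains possible at r3c4, so r3c4=1.
Step 10. [r2c1∈{1}] r2c1 has the single candidate 1, so r2c1=1.

Answer: 3 4 1 2 / 1 2 3 4 / 4 3 2 1 / 2 1 4 3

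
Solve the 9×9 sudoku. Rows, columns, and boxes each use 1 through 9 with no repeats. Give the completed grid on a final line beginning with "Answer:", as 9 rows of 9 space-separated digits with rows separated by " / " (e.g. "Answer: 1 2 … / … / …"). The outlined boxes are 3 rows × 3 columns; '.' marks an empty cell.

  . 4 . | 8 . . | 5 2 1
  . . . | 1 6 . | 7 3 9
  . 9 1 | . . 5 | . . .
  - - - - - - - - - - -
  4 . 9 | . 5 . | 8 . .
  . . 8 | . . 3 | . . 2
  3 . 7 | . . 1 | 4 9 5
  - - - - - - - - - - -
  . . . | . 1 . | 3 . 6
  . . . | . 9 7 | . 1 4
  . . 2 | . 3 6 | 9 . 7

Step 1. [r4c6∈{2}] nothing but 2 survives at r4c6 ⇒ r4c6=2.
Step 2. [r9c4∈{4,5}] r9c4 is the only open cell in row 9 admitting 4, so r9c4=4.
Step 3. [r1c5∈{7}] r1c5 has the single candidate 7. So r1c5=7.
Step 4. [r2c3∈{5}] r2c3 is down to just 5. So r2c3=5.
Step 5. [r8c2∈{3,5,6,8}] in col 2, 3 fits only at r8c2, so r8c2=3.
Step 6. [r8c1∈{5,6,8}] 8 has one home in row 8: r8c1. So r8c1=8.
Step 7. [r4c2∈{1,6}] 1 has one home in row 4: r4c2 ⇒ r4c2=1.
Step 8. [r9c2∈{5}] nothing but 5 survives at r9c2, so r9c2=5.
Step 9. [r5c2∈{6}] r5c2 has the single candidate 6. So r5c2=6.
Step 10. [r7c4∈{2,5}] across row 7, 2 lands solely at r7c4. So r7c4=2.
Step 11. [r4c8∈{6,7}] across box 6, 6 lands solely at r4c8 ⇒ r4c8=6.
Step 12. [r3c1∈{2,6,7}] r3c1 is the only open cell in row 3 admitting 7. So r3c1=7.
Step 13. [r9c8∈{8}] only 8 remains possible at r9c8 ⇒ r9c8=8.
Step 14. [r2c6∈{4}] r2c6 has the single candidate 4 ⇒ r2c6=4.
Step 15. [r2c1∈{2}] only 2 remains possible at r2c1, so r2c1=2.
Step 16. [r5c8∈{7}] only 7 remains possible at r5c8 ⇒ r5c8=7.
Step 17. [r1c1∈{6}] r1c1 has the single candidate 6. So r1c1=6.
Step 18. [r8c3∈{6}] r8c3's peers cover all but 6. So r8c3=6.
Step 19. [r8c4∈{5}] only 5 remains possible at r8c4. So r8c4=5.
Step 20. [r3c9∈{8}] r3c9's peers cover all but 8, so r3c9=8.
Step 21. [r6c2∈{2}] r6c2 is down to just 2. So r6c2=2.
Step 22. [r4c9∈{3}] r4c9's peers cover all but 3, so r4c9=3.
Step 23. [r2c2∈{8}] r2c2's peers cover all but 8, so r2c2=8.
Step 24. [r3c7∈{6}] r3c7's peers cover all but 6. So r3c7=6.
Step 25. [r5c7∈{1}] nothing but 1 survives at r5c7, so r5c7=1.
Step 26. [r5c4∈{9}] nothing but 9 survives at r5c4 ⇒ r5c4=9.
Step 27. [r4c4∈{7}] r4c4's peers cover all but 7 ⇒ r4c4=7.
Step 28. [r1c3∈{3}] r1c3's peers cover all but 3. So r1c3=3.
Step 29. [r3c5∈{2}] nothing but 2 survives at r3c5 ⇒ r3c5=2.
Step 30. [r9c1∈{1}] nothing but 1 survives at r9c1, so r9c1=1.
Step 31. [r7c1∈{9}] r7c1 has the single candidate 9, so r7c1=9.
Step 32. [r1c6∈{9}] r1c6 has the single candidate 9 ⇒ r1c6=9.
Step 33. [r6c4∈{6}] nothing but 6 survives at r6c4. So r6c4=6.
Step 34. [r3c8∈{4}] nothing but 4 survives at r3c8, so r3c8=4.
Step 35. [r7c3∈{4}] r7c3 has the single candidate 4 ⇒ r7c3=4.
Step 36. [r5c1∈{5}] nothing but 5 survives at r5c1. So r5c1=5.
Step 37. [r7c6∈{8}] r7c6 is down to just 8, so r7c6=8.
Step 38. [r7c2∈{7}] r7c2's peers cover all but 7 ⇒ r7c2=7.
Step 39. [r3c4∈{3}] r3c4 is down to just 3, so r3c4=3.
Step 40. [r8c7∈{2}] only 2 remains possible at r8c7 ⇒ r8c7=2.
Step 41. [r6c5∈{8}] only 8 remains possible at r6c5, so r6c5=8.
Step 42. [r5c5∈{4}] r5c5's peers cover all but 4 ⇒ r5c5=4.
Step 43. [r7c8∈{5}] only 5 remains possible at r7c8, so r7c8=5.

Answer: 6 4 3 8 7 9 5 2 1 / 2 8 5 1 6 4 7 3 9 / 7 9 1 3 2 5 6 4 8 / 4 1 9 7 5 2 8 6 3 / 5 6 8 9 4 3 1 7 2 / 3 2 7 6 8 1 4 9 5 / 9 7 4 2 1 8 3 5 6 / 8 3 6 5 9 7 2 1 4 / 1 5 2 4 3 6 9 8 7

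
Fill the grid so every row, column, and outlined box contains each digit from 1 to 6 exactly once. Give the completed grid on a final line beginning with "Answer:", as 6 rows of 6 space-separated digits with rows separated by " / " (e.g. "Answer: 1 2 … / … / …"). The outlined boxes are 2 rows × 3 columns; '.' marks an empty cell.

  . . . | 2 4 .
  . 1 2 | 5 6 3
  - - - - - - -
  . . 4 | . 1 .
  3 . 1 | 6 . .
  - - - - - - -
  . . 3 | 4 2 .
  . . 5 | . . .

Step 1. [r5c2∈{6}] only 6 remains possible at r5c2 ⇒ r5c2=6.
Step 2. [r6c4∈{1,3}] r6c4 is the only open cell in col 4 admitting 1, so r6c4=1.
Step 3. [r3c1∈{2,5,6}] r3c1 is the only open cell in row 3 admitting 6. So r3c1=6.
Step 4. [r4c5∈{5}] nothing but 5 survives at r4c5, so r4c5=5.
Step 5. [r4c2∈{2}] r4c2 is down to just 2 ⇒ r4c2=2.
Step 6. [r3c2∈{5}] r3c2 has the single candidate 5, so r3c2=5.
Step 7. [r6c2∈{4}] nothing but 4 survives at r6c2 ⇒ r6c2=4.
Step 8. [r5c6∈{5}] nothing but 5 survives at r5c6, so r5c6=5.
Step 9. [r4c6∈{4}] only 4 remains possible at r4c6. So r4c6=4.
Step 10. [r1c2∈{3}] only 3 remains possible at r1c2 ⇒ r1c2=3.
Step 11. [r1c3∈{6}] r1c3 is down to just 6. So r1c3=6.
Step 12. [r6c6∈{6}] only 6 remains possible at r6c6 ⇒ r6c6=6.
Step 13. [r1c1∈{5}] r1c1 is down to just 5 ⇒ r1c1=5.
Step 14. [r2c1∈{4}] r2c1's peers cover all but 4. So r2c1=4.
Step 15. [r5c1∈{1}] r5c1's peers cover all but 1 ⇒ r5c1=1.
Step 16. [r3c6∈{2}] r3c6 has the single candidate 2, so r3c6=2.
Step 17. [r6c1∈{2}] nothing but 2 survives at r6c1 ⇒ r6c1=2.
Step 18. [r1c6∈{1}] only 1 remains possible at r1c6 ⇒ r1c6=1.
Step 19. [r6c5∈{3}] r6c5 has the single candidate 3 ⇒ r6c5=3.
Step 20. [r3c4∈{3}] r3c4 has the single candidate 3 ⇒ r3c4=3.

Answer: 5 3 6 2 4 1 / 4 1 2 5 6 3 / 6 5 4 3 1 2 / 3 2 1 6 5 4 / 1 6 3 4 2 5 / 2 4 5 1 3 6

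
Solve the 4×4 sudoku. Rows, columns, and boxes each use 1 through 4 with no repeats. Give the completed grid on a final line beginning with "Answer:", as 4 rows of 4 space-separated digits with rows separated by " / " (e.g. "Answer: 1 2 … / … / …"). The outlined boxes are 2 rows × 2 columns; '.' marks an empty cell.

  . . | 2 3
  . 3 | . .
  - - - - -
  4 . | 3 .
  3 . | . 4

Step 1. [r2c4∈{1}] r2c4's peers cover all but 1. So r2c4=1.
Step 2. [r3c2∈{1,2}] r3c2 is the only open cell in row 3 admitting 1, so r3c2=1.
Step 3. [r2c1∈{2}] r2c1's peers cover all but 2, so r2c1=2.
Step 4. [r2c3∈{4}] only 4 remains possible at r2c3, so r2c3=4.
Step 5. [r3c4∈{2}] r3c4 has the single candidate 2 ⇒ r3c4=2.
Step 6. [r1c2∈{4}] r1c2 is down to just 4 ⇒ r1c2=4.
Step 7. [r4c3∈{1}] only 1 remains possible at r4c3. So r4c3=1.
Step 8. [r4c2∈{2}] r4c2 is down to just 2 ⇒ r4c2=2.
Step 9. [r1c1∈{1}] r1c1 has the single candidate 1, so r1c1=1.

Answer: 1 4 2 3 / 2 3 4 1 / 4 1 3 2 / 3 2 1 4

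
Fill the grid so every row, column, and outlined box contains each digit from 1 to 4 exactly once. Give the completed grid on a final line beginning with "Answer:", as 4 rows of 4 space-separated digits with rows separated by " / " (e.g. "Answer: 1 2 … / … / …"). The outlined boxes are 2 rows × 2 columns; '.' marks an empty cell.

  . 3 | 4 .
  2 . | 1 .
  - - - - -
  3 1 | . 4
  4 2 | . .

Step 1. [r4c3∈{3}] r4c3 is down to just 3, so r4c3=3.
Step 2. [r3c3∈{2}] only 2 remains possible at r3c3. So r3c3=2.
Step 3. [r2c2∈{4}] r2c2's peers cover all but 4, so r2c2=4.
Step 4. [r4c4∈{1}] r4c4's peers cover all but 1, so r4c4=1.
Step 5. [r2c4∈{3}] r2c4 has the single candidate 3. So r2c4=3.
Step 6. [r1c4∈{2}] r1c4's peers cover all but 2. So r1c4=2.
Step 7. [r1c1∈{1}] only 1 remains possible at r1c1, so r1c1=1.

Answer: 1 3 4 2 / 2 4 1 3 / 3 1 2 4 / 4 2 3 1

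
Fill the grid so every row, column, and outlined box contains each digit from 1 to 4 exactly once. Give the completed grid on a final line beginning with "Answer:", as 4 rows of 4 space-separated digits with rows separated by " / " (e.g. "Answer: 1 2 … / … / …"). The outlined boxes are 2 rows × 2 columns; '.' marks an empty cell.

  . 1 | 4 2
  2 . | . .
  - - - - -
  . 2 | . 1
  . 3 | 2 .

Step 1. [r4c4∈{4}] only 4 remains possible at r4c4 ⇒ r4c4=4.
Step 2. [r2c4∈{3}] r2c4's peers cover all but 3. So r2c4=3.
Step 3. [r2c3∈{1}] only 1 remains possible at r2c3, so r2c3=1.
Step 4. [r3c3∈{3}] nothing but 3 survives at r3c3. So r3c3=3.
Step 5. [r3c1∈{4}] nothing but 4 survives at r3c1 ⇒ r3c1=4.
Step 6. [r2c2∈{4}] r2c2 has the single candidate 4. So r2c2=4.
Step 7. [r1c1∈{3}] r1c1's peers cover all but 3, so r1c1=3.
Step 8. [r4c1∈{1}] nothing but 1 survives at r4c1. So r4c1=1.

Answer: 3 1 4 2 / 2 4 1 3 / 4 2 3 1 / 1 3 2 4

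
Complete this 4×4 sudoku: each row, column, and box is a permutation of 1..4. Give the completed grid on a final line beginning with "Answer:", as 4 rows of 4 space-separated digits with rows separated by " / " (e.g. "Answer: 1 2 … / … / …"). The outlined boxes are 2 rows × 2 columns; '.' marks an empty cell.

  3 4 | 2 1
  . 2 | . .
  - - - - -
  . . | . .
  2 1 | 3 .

Step 1. [r4c4∈{4}] r4c4 is down to just 4, so r4c4=4.
Step 2. [r2c4∈{3}] r2c4 is down to just 3. So r2c4=3.
Step 3. [r2c1∈{1}] r2c1 has the single candidate 1. So r2c1=1.
Step 4. [r3c2∈{3}] nothing but 3 survives at r3c2, so r3c2=3.
Step 5. [r3c4∈{2}] r3c4 has the single candidate 2 ⇒ r3c4=2.
Step 6. [r3c3∈{1}] r3c3 has the single candidate 1, so r3c3=1.
Step 7. [r2c3∈{4}] nothing but 4 survives at r2c3 ⇒ r2c3=4.
Step 8. [r3c1∈{4}] only 4 remains possible at r3c1, so r3c1=4.

Answer: 3 4 2 1 / 1 2 4 3 / 4 3 1 2 / 2 1 3 4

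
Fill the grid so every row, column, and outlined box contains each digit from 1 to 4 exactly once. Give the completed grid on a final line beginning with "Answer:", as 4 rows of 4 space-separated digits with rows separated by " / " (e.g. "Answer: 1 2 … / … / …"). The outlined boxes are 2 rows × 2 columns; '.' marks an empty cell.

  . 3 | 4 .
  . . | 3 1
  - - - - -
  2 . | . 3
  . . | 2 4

Step 1. [r4c2∈{1}] r4c2 is down to just 1, so r4c2=1.
Step 2. [r2c2∈{2,4}] in row 2, 2 fits only at r2c2, so r2c2=2.
Step 3. [r1c4∈{2}] r1c4 has the single candidate 2 ⇒ r1c4=2.
Step 4. [r3c2∈{4}] only 4 remains possible at r3c2. So r3c2=4.
Step 5. [r4c1∈{3}] r4c1 is down to just 3, so r4c1=3.
Step 6. [r1c1∈{1}] nothing but 1 survives at r1c1. So r1c1=1.
Step 7. [r3c3∈{1}] r3c3's peers cover all but 1. So r3c3=1.
Step 8. [r2c1∈{4}] r2c1's peers cover all but 4 ⇒ r2c1=4.

Answer: 1 3 4 2 / 4 2 3 1 / 2 4 1 3 / 3 1 2 4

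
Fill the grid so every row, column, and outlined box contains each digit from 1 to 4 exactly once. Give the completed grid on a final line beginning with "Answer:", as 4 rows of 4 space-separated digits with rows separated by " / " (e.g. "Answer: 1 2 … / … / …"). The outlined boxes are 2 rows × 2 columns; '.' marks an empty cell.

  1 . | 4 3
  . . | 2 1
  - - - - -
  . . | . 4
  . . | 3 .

Step 1. [r4c2∈{1,2,4}] in row 4, 1 fits only at r4c2 ⇒ r4c2=1.
Step 2. [r2c2∈{3,4}] 4 has one home in col 2: r2c2. So r2c2=4.
Step 3. [r3c2∈{2,3}] across col 2, 3 lands solely at r3c2, so r3c2=3.
Step 4. [r4c4∈{2}] r4c4 has the single candidate 2 ⇒ r4c4=2.
Step 5. [r3c3∈{1}] r3c3 has the single candidate 1, so r3c3=1.
Step 6. [r4c1∈{4}] r4c1's peers cover all but 4. So r4c1=4.
Step 7. [r2c1∈{3}] r2c1's peers cover all but 3 ⇒ r2c1=3.
Step 8. [r1c2∈{2}] only 2 remains possible at r1c2. So r1c2=2.
Step 9. [r3c1∈{2}] r3c1 has the single candidate 2, so r3c1=2.

Answer: 1 2 4 3 / 3 4 2 1 / 2 3 1 4 / 4 1 3 2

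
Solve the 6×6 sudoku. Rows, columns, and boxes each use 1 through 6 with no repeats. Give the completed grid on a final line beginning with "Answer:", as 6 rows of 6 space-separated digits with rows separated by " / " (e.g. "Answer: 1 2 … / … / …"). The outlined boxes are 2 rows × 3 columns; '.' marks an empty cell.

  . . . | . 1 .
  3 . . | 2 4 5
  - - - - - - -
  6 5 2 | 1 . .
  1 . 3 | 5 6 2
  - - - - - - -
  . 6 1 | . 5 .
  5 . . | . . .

Step 1. [r6c3∈{4}] r6c3's peers cover all but 4 ⇒ r6c3=4.
Step 2. [r6c2∈{2,3}] across col 2, 3 lands solely at r6c2. So r6c2=3.
Step 3. [r1c2∈{2,4}] in col 2, 2 fits only at r1c2. So r1c2=2.
Step 4. [r3c6∈{3,4}] row 3 places 4 nowhere but r3c6. So r3c6=4.
Step 5. [r6c4∈{6}] r6c4's peers cover all but 6, so r6c4=6.
Step 6. [r5c6∈{3}] r5c6's peers cover all but 3. So r5c6=3.
Step 7. [r1c3∈{5,6}] row 1 places 5 nowhere but r1c3, so r1c3=5.
Step 8. [r1c4∈{3}] r1c4's peers cover all but 3, so r1c4=3.
Step 9. [r6c5∈{2}] nothing but 2 survives at r6c5 ⇒ r6c5=2.
Step 10. [r6c6∈{1}] nothing but 1 survives at r6c6. So r6c6=1.
Step 11. [r2c2∈{1}] r2c2 is down to just 1 ⇒ r2c2=1.
Step 12. [r4c2∈{4}] r4c2 has the single candidate 4, so r4c2=4.
Step 13. [r3c5∈{3}] r3c5 has the single candidate 3 ⇒ r3c5=3.
Step 14. [r1c6∈{6}] only 6 remains possible at r1c6. So r1c6=6.
Step 15. [r5c4∈{4}] r5c4's peers cover all but 4, so r5c4=4.
Step 16. [r5c1∈{2}] nothing but 2 survives at r5c1. So r5c1=2.
Step 17. [r1c1∈{4}] r1c1 has the single candidate 4. So r1c1=4.
Step 18. [r2c3∈{6}] r2c3 is down to just 6. So r2c3=6.

Answer: 4 2 5 3 1 6 / 3 1 6 2 4 5 / 6 5 2 1 3 4 / 1 4 3 5 6 2 / 2 6 1 4 5 3 / 5 3 4 6 2 1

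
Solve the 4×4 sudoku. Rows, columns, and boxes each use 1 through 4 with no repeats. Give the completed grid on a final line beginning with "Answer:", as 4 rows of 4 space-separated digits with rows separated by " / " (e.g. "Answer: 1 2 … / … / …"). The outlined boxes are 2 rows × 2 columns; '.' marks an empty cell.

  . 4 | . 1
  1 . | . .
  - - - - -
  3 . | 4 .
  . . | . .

Step 1. [r1c3∈{2,3}] 3 has one home in row 1: r1c3 ⇒ r1c3=3.
Step 2. [r3c4∈{2}] nothing but 2 survives at r3c4. So r3c4=2.
Step 3. [r1c1∈{2}] r1c1 has the single candidate 2, so r1c1=2.
Step 4. [r4c3∈{1}] only 1 remains possible at r4c3, so r4c3=1.
Step 5. [r3c2∈{1}] r3c2 has the single candidate 1, so r3c2=1.
Step 6. [r2c4∈{4}] r2c4 has the single candidate 4. So r2c4=4.
Step 7. [r4c1∈{4}] nothing but 4 survives at r4c1, so r4c1=4.
Step 8. [r2c3∈{2}] r2c3 is down to just 2, so r2c3=2.
Step 9. [r2c2∈{3}] r2c2 has the single candidate 3, so r2c2=3.
Step 10. [r4c4∈{3}] r4c4 is down to just 3, so r4c4=3.
Step 11. [r4c2∈{2}] nothing but 2 survives at r4c2, so r4c2=2.

Answer: 2 4 3 1 / 1 3 2 4 / 3 1 4 2 / 4 2 1 3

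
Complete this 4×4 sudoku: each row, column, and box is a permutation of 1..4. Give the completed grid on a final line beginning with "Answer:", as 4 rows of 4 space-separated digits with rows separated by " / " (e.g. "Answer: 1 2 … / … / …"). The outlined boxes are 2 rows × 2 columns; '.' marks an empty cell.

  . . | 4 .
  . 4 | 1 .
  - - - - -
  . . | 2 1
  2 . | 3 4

Step 1. [r2c1∈{3}] r2c1 has the single candidate 3, so r2c1=3.
Step 2. [r1c2∈{1,2}] across col 2, 2 lands solely at r1c2, so r1c2=2.
Step 3. [r3c2∈{3}] r3c2's peers cover all but 3. So r3c2=3.
Step 4. [r2c4∈{2}] nothing but 2 survives at r2c4 ⇒ r2c4=2.
Step 5. [r1c1∈{1}] nothing but 1 survives at r1c1 ⇒ r1c1=1.
Step 6. [r4c2∈{1}] r4c2 has the single candidate 1. So r4c2=1.
Step 7. [r3c1∈{4}] nothing but 4 survives at r3c1 ⇒ r3c1=4.
Step 8. [r1c4∈{3}] r1c4 is down to just 3, so r1c4=3.

Answer: 1 2 4 3 / 3 4 1 2 / 4 3 2 1 / 2 1 3 4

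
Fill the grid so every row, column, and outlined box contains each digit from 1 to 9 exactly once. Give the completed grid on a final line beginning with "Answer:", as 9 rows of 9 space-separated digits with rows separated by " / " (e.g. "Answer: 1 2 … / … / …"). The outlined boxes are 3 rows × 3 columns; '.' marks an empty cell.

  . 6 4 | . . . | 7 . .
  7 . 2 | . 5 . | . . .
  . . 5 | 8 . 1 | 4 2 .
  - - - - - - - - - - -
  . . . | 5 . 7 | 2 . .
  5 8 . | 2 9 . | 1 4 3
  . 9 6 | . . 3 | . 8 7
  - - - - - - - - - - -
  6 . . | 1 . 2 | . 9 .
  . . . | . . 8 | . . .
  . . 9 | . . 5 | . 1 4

Step 1. [r2c7∈{3,6,8,9}] in col 7, 9 fits only at r2c7, so r2c7=9.
Step 2. [r3c2∈{3}] r3c2 is down to just 3, so r3c2=3.
Step 3. [r8c8∈{3,5,6,7}] 7 has one home in col 8: r8c8 ⇒ r8c8=7.
Step 4. [r3c9∈{6}] only 6 remains possible at r3c9. So r3c9=6.
Step 5. [r7c3∈{3,7,8}] across col 3, 8 lands solely at r7c3, so r7c3=8.
Step 6. [r7c9∈{5}] r7c9 is down to just 5 ⇒ r7c9=5.
Step 7. [r6c4∈{4}] nothing but 4 survives at r6c4, so r6c4=4.
Step 8. [r9c4∈{3,6,7}] col 4 places 7 nowhere but r9c4. So r9c4=7.
Step 9. [r2c2∈{1}] r2c2 has the single candidate 1. So r2c2=1.
Step 10. [r4c2∈{4}] only 4 remains possible at r4c2, so r4c2=4.
Step 11. [r8c1∈{1,2,3,4}] r8c1 is the only open cell in col 1 admitting 4, so r8c1=4.
Step 12. [r8c4∈{3,6,9}] across row 8, 9 lands solely at r8c4. So r8c4=9.
Step 13. [r1c4∈{3}] r1c4's peers cover all but 3. So r1c4=3.
Step 14. [r7c7∈{3}] nothing but 3 survives at r7c7. So r7c7=3.
Step 15. [r4c5∈{1,6,8}] in row 4, 8 fits only at r4c5, so r4c5=8.
Step 16. [r8c3∈{1,3}] in row 8, 1 fits only at r8c3. So r8c3=1.
Step 17. [r9c1∈{2,3}] r9c1 is the only open cell in box 7 admitting 3. So r9c1=3.
Step 18. [r1c1∈{8,9}] across col 1, 8 lands solely at r1c1, so r1c1=8.
Step 19. [r8c7∈{6}] r8c7 is down to just 6 ⇒ r8c7=6.
Step 20. [r9c2∈{2}] r9c2's peers cover all but 2. So r9c2=2.
Step 21. [r2c6∈{4,6}] in row 2, 4 fits only at r2c6, so r2c6=4.
Step 22. [r6c5∈{1}] r6c5 has the single candidate 1 ⇒ r6c5=1.
Step 23. [r9c5∈{6}] nothing but 6 survives at r9c5, so r9c5=6.
Step 24. [r4c1∈{1}] r4c1 has the single candidate 1, so r4c1=1.
Step 25. [r6c7∈{5}] r6c7 is down to just 5 ⇒ r6c7=5.
Step 26. [r8c9∈{2}] r8c9 is down to just 2 ⇒ r8c9=2.
Step 27. [r6c1∈{2}] nothing but 2 survives at r6c1, so r6c1=2.
Step 28. [r3c5∈{7}] r3c5's peers cover all but 7, so r3c5=7.
Step 29. [r4c9∈{9}] r4c9 has the single candidate 9 ⇒ r4c9=9.
Step 30. [r8c5∈{3}] r8c5 is down to just 3 ⇒ r8c5=3.
Step 31. [r1c8∈{5}] nothing but 5 survives at r1c8 ⇒ r1c8=5.
Step 32. [r4c3∈{3}] only 3 remains possible at r4c3 ⇒ r4c3=3.
Step 33. [r2c4∈{6}] nothing but 6 survives at r2c4, so r2c4=6.
Step 34. [r7c5∈{4}] r7c5's peers cover all but 4. So r7c5=4.
Step 35. [r1c9∈{1}] nothing but 1 survives at r1c9 ⇒ r1c9=1.
Step 36. [r8c2∈{5}] only 5 remains possible at r8c2 ⇒ r8c2=5.
Step 37. [r4c8∈{6}] r4c8 is down to just 6 ⇒ r4c8=6.
Step 38. [r1c5∈{2}] r1c5 is down to just 2. So r1c5=2.
Step 39. [r2c8∈{3}] r2c8 is down to just 3, so r2c8=3.
Step 40. [r9c7∈{8}] nothing but 8 survives at r9c7. So r9c7=8.
Step 41. [r5c6∈{6}] nothing but 6 survives at r5c6. So r5c6=6.
Step 42. [r5c3∈{7}] r5c3 has the single candidate 7 ⇒ r5c3=7.
Step 43. [r2c9∈{8}] r2c9 has the single candidate 8 ⇒ r2c9=8.
Step 44. [r7c2∈{7}] r7c2 has the single candidate 7 ⇒ r7c2=7.
Step 45. [r3c1∈{9}] only 9 remains possible at r3c1 ⇒ r3c1=9.
Step 46. [r1c6∈{9}] nothing but 9 survives at r1c6, so r1c6=9.

Answer: 8 6 4 3 2 9 7 5 1 / 7 1 2 6 5 4 9 3 8 / 9 3 5 8 7 1 4 2 6 / 1 4 3 5 8 7 2 6 9 / 5 8 7 2 9 6 1 4 3 / 2 9 6 4 1 3 5 8 7 / 6 7 8 1 4 2 3 9 5 / 4 5 1 9 3 8 6 7 2 / 3 2 9 7 6 5 8 1 4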